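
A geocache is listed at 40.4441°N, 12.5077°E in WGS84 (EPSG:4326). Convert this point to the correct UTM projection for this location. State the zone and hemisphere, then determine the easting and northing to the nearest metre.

Zone 33N: E 288632 m, N 4480033 m

Longitude 12.5077° lies in the 6° band [12°, 18°), giving zone 33; latitude is north of the equator, so 33N.
Zone 33 central meridian λ₀ = 6×33 − 183 = 15°; Δλ = -2.4923°.
Transverse Mercator on WGS84 with k₀ = 0.9996 gives E = 288631.931 m, N = 4480033.081 m.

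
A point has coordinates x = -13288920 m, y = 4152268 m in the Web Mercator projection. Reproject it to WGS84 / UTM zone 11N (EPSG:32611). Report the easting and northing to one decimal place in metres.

E 282902.7 m, N 3866139.1 m

Web Mercator inverse (R = 6378137 m) → φ = 34.91449928°, λ = -119.37639945°.
UTM 11N forward: E = 282902.652 m, N = 3866139.130 m.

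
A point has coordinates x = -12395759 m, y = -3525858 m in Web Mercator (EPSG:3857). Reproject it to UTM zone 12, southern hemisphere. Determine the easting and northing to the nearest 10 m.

Web Mercator inverse (R = 6378137 m) → φ = -30.17339747°, λ = -111.35299768°.
UTM 12S forward: E = 466013.427 m, N = 6661947.928 m.

E 466010 m, N 6661950 m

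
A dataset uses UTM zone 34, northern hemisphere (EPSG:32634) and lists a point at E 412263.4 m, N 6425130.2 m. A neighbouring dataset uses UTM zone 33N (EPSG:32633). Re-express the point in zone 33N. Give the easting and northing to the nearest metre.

E 767197 m, N 6433104 m

UTM 34N → geographic: φ = 57.95920033°, λ = 19.51730019°.
UTM 33N (λ₀ = 15°) forward: E = 767196.543 m, N = 6433103.689 m.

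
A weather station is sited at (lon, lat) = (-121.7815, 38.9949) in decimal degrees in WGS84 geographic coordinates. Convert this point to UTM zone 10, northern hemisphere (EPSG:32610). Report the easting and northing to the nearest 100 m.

E 605500 m, N 4316900 m

Zone 10 central meridian λ₀ = 6×10 − 183 = -123°; Δλ = +1.2185°.
Transverse Mercator on WGS84 with k₀ = 0.9996 gives E = 605521.300 m, N = 4316916.743 m.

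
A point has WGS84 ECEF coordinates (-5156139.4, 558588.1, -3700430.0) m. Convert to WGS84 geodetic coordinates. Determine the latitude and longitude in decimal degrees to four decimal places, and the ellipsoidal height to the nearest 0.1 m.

λ = atan2(Y, X) = 173.81700029°; p = √(X²+Y²) = 5186308.3 m.
Bowring's method on WGS84 (a = 6378137 m, b = 6356752.314 m) gives φ = -35.69000017°, h = 205.929 m.

lat -35.6900°, lon 173.8170°, h 205.9 m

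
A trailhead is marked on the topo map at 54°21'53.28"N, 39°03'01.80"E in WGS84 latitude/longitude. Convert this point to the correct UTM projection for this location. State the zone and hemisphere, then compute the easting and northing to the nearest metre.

Longitude 39.0505° lies in the 6° band [36°, 42°), giving zone 37; latitude is north of the equator, so 37N.
Zone 37 central meridian λ₀ = 6×37 − 183 = 39°; Δλ = +0.0505°.
Transverse Mercator on WGS84 with k₀ = 0.9996 gives E = 503281.243 m, N = 6024111.898 m.

Zone 37N: E 503281 m, N 6024112 m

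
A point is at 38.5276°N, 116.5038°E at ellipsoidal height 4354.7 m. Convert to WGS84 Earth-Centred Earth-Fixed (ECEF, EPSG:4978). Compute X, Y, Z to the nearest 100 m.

WGS84: a = 6378137 m, e² = 0.006694380; N(φ) = a/√(1−e²sin²φ) = 6386436.389 m.
X = (N+h)·cosφ·cosλ = -2231093.154 m; Y = (N+h)·cosφ·sinλ = 4474137.445 m; Z = (N(1−e²)+h)·sinφ = 3954139.174 m.

X -2231100 m, Y 4474100 m, Z 3954100 m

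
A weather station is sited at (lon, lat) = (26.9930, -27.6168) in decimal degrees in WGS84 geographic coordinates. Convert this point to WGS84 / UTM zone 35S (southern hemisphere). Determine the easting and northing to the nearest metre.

Zone 35 central meridian λ₀ = 6×35 − 183 = 27°; Δλ = -0.0070°.
Transverse Mercator on WGS84 with k₀ = 0.9996 gives E = 499309.323 m, N = 6945245.457 m.

E 499309 m, N 6945245 m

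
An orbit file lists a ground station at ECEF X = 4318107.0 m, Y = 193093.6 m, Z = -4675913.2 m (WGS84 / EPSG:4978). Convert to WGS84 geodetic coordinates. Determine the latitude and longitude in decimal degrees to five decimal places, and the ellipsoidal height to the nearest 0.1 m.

lat -47.44140°, lon 2.56040°, h 1112.6 m

λ = atan2(Y, X) = 2.56040040°; p = √(X²+Y²) = 4322422.1 m.
Bowring's method on WGS84 (a = 6378137 m, b = 6356752.314 m) gives φ = -47.44139970°, h = 1112.570 m.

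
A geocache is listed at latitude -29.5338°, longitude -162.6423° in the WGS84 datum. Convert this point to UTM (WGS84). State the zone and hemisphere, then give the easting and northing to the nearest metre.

Longitude -162.6423° lies in the 6° band [-168°, -162°), giving zone 3; latitude is south of the equator, so 3S.
Zone 3 central meridian λ₀ = 6×3 − 183 = -165°; Δλ = +2.3577°.
Transverse Mercator on WGS84 with k₀ = 0.9996 gives E = 728483.426 m, N = 6730553.430 m.

Zone 3S: E 728483 m, N 6730553 m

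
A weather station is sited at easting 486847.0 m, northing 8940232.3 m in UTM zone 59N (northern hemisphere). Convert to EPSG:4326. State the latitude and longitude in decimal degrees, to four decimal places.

lat 80.5247°, lon 170.2843°

Zone 59N: λ₀ = 171°, k₀ = 0.9996, false easting 500000 m.
Meridian distance M = (N − FN)/k₀ = 8943809.8 m.
Inverse transverse Mercator on WGS84 gives φ = 80.52470007°, λ = 170.28430134°.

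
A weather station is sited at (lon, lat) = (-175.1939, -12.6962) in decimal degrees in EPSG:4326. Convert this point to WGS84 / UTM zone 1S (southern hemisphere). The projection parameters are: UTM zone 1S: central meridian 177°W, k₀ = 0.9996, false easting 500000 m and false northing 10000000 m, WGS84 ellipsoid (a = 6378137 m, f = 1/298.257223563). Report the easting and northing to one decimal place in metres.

Zone 1 central meridian λ₀ = 6×1 − 183 = -177°; Δλ = +1.8061°.
Transverse Mercator on WGS84 with k₀ = 0.9996 gives E = 696120.976 m, N = 8595780.454 m.

E 696121.0 m, N 8595780.5 m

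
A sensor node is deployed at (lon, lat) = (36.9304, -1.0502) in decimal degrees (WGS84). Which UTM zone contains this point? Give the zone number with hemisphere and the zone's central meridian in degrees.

Zone 37S, central meridian 39°

UTM zone = ⌊(λ + 180)/6⌋ + 1; 36.9304° ∈ [36°, 42°) → zone 37.
Hemisphere: S (φ < 0).
Central meridian λ₀ = 6×37 − 183 = 39°.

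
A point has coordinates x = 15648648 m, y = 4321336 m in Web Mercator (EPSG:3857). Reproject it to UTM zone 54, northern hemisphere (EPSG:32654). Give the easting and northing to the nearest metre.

E 461696 m, N 4000714 m

Web Mercator inverse (R = 6378137 m) → φ = 36.15040027°, λ = 140.57419674°.
UTM 54N forward: E = 461696.258 m, N = 4000714.214 m.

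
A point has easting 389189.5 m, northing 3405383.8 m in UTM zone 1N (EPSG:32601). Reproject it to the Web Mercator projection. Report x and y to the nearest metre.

Unproject from UTM 1N (λ₀ = -177°) → φ = 30.77629986°, λ = -178.15799957°.
Web Mercator (R = 6378137 m): x = -19832457.793 m, y = 3603731.371 m.

x -19832458 m, y 3603731 m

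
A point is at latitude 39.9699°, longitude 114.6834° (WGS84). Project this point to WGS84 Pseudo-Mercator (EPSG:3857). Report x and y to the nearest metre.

x 12766498 m, y 4861569 m

Web Mercator is spherical with R = a = 6378137 m.
x = R·λ = 6378137 × 2.001602927 = 12766497.690 m.
y = R·ln tan(π/4 + φ/2) = 6378137 × 0.762224015 = 4861569.193 m.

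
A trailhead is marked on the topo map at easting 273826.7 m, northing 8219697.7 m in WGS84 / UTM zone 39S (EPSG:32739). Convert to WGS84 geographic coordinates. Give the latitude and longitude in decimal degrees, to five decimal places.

lat -16.09230°, lon 48.88550°

Zone 39S: λ₀ = 51°, k₀ = 0.9996, false easting 500000 m, false northing 10000000 m.
Meridian distance M = (N − FN)/k₀ = -1781014.7 m.
Inverse transverse Mercator on WGS84 gives φ = -16.09229970°, λ = 48.88549979°.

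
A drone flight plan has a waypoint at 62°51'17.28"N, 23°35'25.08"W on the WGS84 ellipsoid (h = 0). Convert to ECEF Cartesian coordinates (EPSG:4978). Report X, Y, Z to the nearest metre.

X 2673915 m, Y -1167666 m, Z 5652612 m

WGS84: a = 6378137 m, e² = 0.006694380; N(φ) = a/√(1−e²sin²φ) = 6395109.339 m.
X = (N+h)·cosφ·cosλ = 2673914.831 m; Y = (N+h)·cosφ·sinλ = -1167665.615 m; Z = (N(1−e²)+h)·sinφ = 5652612.449 m.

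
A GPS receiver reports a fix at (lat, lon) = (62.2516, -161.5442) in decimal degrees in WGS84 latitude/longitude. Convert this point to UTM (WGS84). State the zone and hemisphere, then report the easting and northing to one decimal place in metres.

Zone 4N: E 367866.5 m, N 6904806.1 m

Longitude -161.5442° lies in the 6° band [-162°, -156°), giving zone 4; latitude is north of the equator, so 4N.
Zone 4 central meridian λ₀ = 6×4 − 183 = -159°; Δλ = -2.5442°.
Transverse Mercator on WGS84 with k₀ = 0.9996 gives E = 367866.519 m, N = 6904806.066 m.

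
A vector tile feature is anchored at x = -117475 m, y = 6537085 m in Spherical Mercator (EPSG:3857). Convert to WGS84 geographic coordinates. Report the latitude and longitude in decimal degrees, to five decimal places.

lat 50.52150°, lon -1.05530°

R = 6378137 m. λ = x/R = -1.05529588°.
φ = 2·arctan(exp(y/R)) − 90° = 2·arctan(2.78687) − 90° = 50.52149931°.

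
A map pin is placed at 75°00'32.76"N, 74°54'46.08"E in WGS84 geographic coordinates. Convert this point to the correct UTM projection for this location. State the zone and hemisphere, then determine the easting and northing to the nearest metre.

Longitude 74.9128° lies in the 6° band [72°, 78°), giving zone 43; latitude is north of the equator, so 43N.
Zone 43 central meridian λ₀ = 6×43 − 183 = 75°; Δλ = -0.0872°.
Transverse Mercator on WGS84 with k₀ = 0.9996 gives E = 497482.247 m, N = 8324623.984 m.

Zone 43N: E 497482 m, N 8324624 m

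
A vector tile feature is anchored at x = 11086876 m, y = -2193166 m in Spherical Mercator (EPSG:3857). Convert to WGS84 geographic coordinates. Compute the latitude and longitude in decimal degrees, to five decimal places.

lat -19.32440°, lon 99.59510°

R = 6378137 m. λ = x/R = 99.59510164°.
φ = 2·arctan(exp(y/R)) − 90° = 2·arctan(0.70903) − 90° = -19.32439796°.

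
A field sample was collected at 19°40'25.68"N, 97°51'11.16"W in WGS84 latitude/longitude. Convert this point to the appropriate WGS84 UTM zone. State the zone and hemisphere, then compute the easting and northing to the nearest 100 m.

Longitude -97.8531° lies in the 6° band [-102°, -96°), giving zone 14; latitude is north of the equator, so 14N.
Zone 14 central meridian λ₀ = 6×14 − 183 = -99°; Δλ = +1.1469°.
Transverse Mercator on WGS84 with k₀ = 0.9996 gives E = 620223.180 m, N = 2175789.809 m.

Zone 14N: E 620200 m, N 2175800 m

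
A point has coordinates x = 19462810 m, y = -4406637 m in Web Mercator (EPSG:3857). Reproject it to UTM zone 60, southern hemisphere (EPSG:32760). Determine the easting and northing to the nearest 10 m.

E 306980 m, N 5928830 m

Web Mercator inverse (R = 6378137 m) → φ = -36.76669658°, λ = 174.83739695°.
UTM 60S forward: E = 306980.681 m, N = 5928827.255 m.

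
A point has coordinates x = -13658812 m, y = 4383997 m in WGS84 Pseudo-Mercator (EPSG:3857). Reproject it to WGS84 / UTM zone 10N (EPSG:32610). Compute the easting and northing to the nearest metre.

Web Mercator inverse (R = 6378137 m) → φ = 36.60360121°, λ = -122.69919583°.
UTM 10N forward: E = 526902.702 m, N = 4050942.143 m.

E 526903 m, N 4050942 m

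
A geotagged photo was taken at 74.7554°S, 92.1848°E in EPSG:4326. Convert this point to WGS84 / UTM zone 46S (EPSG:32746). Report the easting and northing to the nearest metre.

Zone 46 central meridian λ₀ = 6×46 − 183 = 93°; Δλ = -0.8152°.
Transverse Mercator on WGS84 with k₀ = 0.9996 gives E = 476074.362 m, N = 1703519.608 m.

E 476074 m, N 1703520 m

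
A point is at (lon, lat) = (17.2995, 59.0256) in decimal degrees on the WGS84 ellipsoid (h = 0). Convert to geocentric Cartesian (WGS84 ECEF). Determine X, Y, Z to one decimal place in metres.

X 3141789.6 m, Y 978528.4 m, Z 5445404.4 m

WGS84: a = 6378137 m, e² = 0.006694380; N(φ) = a/√(1−e²sin²φ) = 6393889.339 m.
X = (N+h)·cosφ·cosλ = 3141789.641 m; Y = (N+h)·cosφ·sinλ = 978528.426 m; Z = (N(1−e²)+h)·sinφ = 5445404.403 m.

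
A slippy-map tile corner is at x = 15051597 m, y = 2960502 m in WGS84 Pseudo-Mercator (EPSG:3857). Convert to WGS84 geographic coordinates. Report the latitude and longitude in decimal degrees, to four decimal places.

R = 6378137 m. λ = x/R = 135.21079636°.
φ = 2·arctan(exp(y/R)) − 90° = 2·arctan(1.59068) − 90° = 25.68810166°.

lat 25.6881°, lon 135.2108°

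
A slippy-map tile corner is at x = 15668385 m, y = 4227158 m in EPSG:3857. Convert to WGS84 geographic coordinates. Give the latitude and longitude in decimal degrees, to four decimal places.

lat 35.4643°, lon 140.7515°

R = 6378137 m. λ = x/R = 140.75149723°.
φ = 2·arctan(exp(y/R)) − 90° = 2·arctan(1.94013) − 90° = 35.46429967°.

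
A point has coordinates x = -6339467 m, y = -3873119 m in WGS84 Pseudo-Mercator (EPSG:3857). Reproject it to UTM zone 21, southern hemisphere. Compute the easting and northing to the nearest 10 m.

E 504830 m, N 6367260 m

Web Mercator inverse (R = 6378137 m) → φ = -32.83270240°, λ = -56.94840099°.
UTM 21S forward: E = 504829.241 m, N = 6367258.257 m.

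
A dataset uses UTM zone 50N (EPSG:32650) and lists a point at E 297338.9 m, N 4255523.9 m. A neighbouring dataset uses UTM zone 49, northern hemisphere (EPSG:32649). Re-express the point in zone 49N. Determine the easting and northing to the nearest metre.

UTM 50N → geographic: φ = 38.42499997°, λ = 114.67839967°.
UTM 49N (λ₀ = 111°) forward: E = 821131.585 m, N = 4259382.840 m.

E 821132 m, N 4259383 m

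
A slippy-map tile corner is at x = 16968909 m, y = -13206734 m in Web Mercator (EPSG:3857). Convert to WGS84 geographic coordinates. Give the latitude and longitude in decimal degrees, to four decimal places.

lat -75.6251°, lon 152.4343°

R = 6378137 m. λ = x/R = 152.43430310°.
φ = 2·arctan(exp(y/R)) − 90° = 2·arctan(0.12611) − 90° = -75.62509892°.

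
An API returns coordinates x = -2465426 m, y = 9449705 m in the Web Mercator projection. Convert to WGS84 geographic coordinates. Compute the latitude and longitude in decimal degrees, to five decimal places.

R = 6378137 m. λ = x/R = -22.14729858°.
φ = 2·arctan(exp(y/R)) − 90° = 2·arctan(4.39988) − 90° = 64.39080104°.

lat 64.39080°, lon -22.14730°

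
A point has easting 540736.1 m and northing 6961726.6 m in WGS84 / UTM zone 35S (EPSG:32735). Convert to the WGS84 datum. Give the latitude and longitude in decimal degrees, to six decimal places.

Zone 35S: λ₀ = 27°, k₀ = 0.9996, false easting 500000 m, false northing 10000000 m.
Meridian distance M = (N − FN)/k₀ = -3039489.2 m.
Inverse transverse Mercator on WGS84 gives φ = -27.46739981°, λ = 27.41229956°.

lat -27.467400°, lon 27.412300°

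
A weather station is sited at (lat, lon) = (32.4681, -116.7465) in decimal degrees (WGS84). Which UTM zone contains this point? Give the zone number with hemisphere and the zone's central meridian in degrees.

UTM zone = ⌊(λ + 180)/6⌋ + 1; -116.7465° ∈ [-120°, -114°) → zone 11.
Hemisphere: N (φ ≥ 0).
Central meridian λ₀ = 6×11 − 183 = -117°.

Zone 11N, central meridian -117°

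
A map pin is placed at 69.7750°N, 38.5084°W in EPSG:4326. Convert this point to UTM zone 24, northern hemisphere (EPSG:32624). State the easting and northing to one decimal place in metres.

E 518967.0 m, N 7740858.4 m

Zone 24 central meridian λ₀ = 6×24 − 183 = -39°; Δλ = +0.4916°.
Transverse Mercator on WGS84 with k₀ = 0.9996 gives E = 518966.972 m, N = 7740858.394 m.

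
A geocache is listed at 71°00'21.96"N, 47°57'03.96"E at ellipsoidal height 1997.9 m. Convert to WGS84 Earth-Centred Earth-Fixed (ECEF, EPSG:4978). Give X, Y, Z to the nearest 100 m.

WGS84: a = 6378137 m, e² = 0.006694380; N(φ) = a/√(1−e²sin²φ) = 6397310.485 m.
X = (N+h)·cosφ·cosλ = 1394963.513 m; Y = (N+h)·cosφ·sinλ = 1546607.398 m; Z = (N(1−e²)+h)·sinφ = 6010392.437 m.

X 1395000 m, Y 1546600 m, Z 6010400 m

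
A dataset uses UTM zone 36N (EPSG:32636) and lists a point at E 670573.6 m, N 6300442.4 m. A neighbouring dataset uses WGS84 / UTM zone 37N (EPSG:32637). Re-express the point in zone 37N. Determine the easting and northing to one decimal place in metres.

UTM 36N → geographic: φ = 56.81649959°, λ = 35.79460001°.
UTM 37N (λ₀ = 39°) forward: E = 304362.281 m, N = 6301541.748 m.

E 304362.3 m, N 6301541.7 m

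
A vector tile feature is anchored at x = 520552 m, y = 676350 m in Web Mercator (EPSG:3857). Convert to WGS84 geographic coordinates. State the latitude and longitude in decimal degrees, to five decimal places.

R = 6378137 m. λ = x/R = 4.67619818°.
φ = 2·arctan(exp(y/R)) − 90° = 2·arctan(1.11187) − 90° = 6.06440046°.

lat 6.06440°, lon 4.67620°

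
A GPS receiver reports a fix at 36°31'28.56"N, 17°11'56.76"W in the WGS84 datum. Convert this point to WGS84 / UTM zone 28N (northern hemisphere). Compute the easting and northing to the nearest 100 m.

Zone 28 central meridian λ₀ = 6×28 − 183 = -15°; Δλ = -2.1991°.
Transverse Mercator on WGS84 with k₀ = 0.9996 gives E = 303107.112 m, N = 4044386.312 m.

E 303100 m, N 4044400 m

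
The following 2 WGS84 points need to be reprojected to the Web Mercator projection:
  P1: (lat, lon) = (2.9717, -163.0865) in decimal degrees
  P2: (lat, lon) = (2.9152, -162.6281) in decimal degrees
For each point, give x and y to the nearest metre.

P1: x -18154706 m, y 330957 m; P2: x -18103677 m, y 324659 m

Web Mercator: x = R·λ, y = R·ln tan(π/4+φ/2), R = 6378137 m.
P1 (2.9717°, -163.0865°) → (-18154706.135, 330956.547) m.
P2 (2.9152°, -162.6281°) → (-18103677.281, 324658.687) m.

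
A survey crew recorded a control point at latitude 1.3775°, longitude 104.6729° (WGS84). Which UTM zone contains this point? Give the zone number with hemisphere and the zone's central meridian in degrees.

UTM zone = ⌊(λ + 180)/6⌋ + 1; 104.6729° ∈ [102°, 108°) → zone 48.
Hemisphere: N (φ ≥ 0).
Central meridian λ₀ = 6×48 − 183 = 105°.

Zone 48N, central meridian 105°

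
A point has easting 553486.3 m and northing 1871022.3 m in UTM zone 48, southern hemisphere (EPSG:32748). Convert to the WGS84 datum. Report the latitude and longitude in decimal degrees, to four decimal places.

Zone 48S: λ₀ = 105°, k₀ = 0.9996, false easting 500000 m, false northing 10000000 m.
Meridian distance M = (N − FN)/k₀ = -8132230.6 m.
Inverse transverse Mercator on WGS84 gives φ = -73.24879959°, λ = 106.66280120°.

lat -73.2488°, lon 106.6628°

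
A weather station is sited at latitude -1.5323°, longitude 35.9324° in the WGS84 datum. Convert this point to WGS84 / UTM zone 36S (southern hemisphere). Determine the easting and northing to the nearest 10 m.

Zone 36 central meridian λ₀ = 6×36 − 183 = 33°; Δλ = +2.9324°.
Transverse Mercator on WGS84 with k₀ = 0.9996 gives E = 826330.051 m, N = 9830410.952 m.

E 826330 m, N 9830410 m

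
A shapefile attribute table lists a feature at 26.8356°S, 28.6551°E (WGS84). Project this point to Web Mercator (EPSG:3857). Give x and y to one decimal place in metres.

x 3189871.1 m, y -3102947.1 m

Web Mercator is spherical with R = a = 6378137 m.
x = R·λ = 6378137 × 0.500125842 = 3189871.141 m.
y = R·ln tan(π/4 + φ/2) = 6378137 × -0.486497407 = -3102947.113 m.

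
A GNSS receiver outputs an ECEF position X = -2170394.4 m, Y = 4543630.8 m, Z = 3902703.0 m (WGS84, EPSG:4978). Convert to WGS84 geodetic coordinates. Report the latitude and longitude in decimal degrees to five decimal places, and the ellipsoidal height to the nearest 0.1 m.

lat 37.96410°, lon 115.53280°, h 649.9 m

λ = atan2(Y, X) = 115.53279961°; p = √(X²+Y²) = 5035394.0 m.
Bowring's method on WGS84 (a = 6378137 m, b = 6356752.314 m) gives φ = 37.96410018°, h = 649.935 m.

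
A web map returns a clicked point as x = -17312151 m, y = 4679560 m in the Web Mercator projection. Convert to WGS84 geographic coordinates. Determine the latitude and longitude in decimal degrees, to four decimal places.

R = 6378137 m. λ = x/R = -155.51769844°.
φ = 2·arctan(exp(y/R)) − 90° = 2·arctan(2.08275) − 90° = 38.70539948°.

lat 38.7054°, lon -155.5177°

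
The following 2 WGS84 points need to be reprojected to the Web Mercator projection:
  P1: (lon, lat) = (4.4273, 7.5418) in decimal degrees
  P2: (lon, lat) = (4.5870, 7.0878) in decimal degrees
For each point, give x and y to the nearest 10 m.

P1: x 492840 m, y 841980 m; P2: x 510620 m, y 791030 m

Web Mercator: x = R·λ, y = R·ln tan(π/4+φ/2), R = 6378137 m.
P1 (7.5418°, 4.4273°) → (492844.782, 841984.265) m.
P2 (7.0878°, 4.5870°) → (510622.504, 791030.396) m.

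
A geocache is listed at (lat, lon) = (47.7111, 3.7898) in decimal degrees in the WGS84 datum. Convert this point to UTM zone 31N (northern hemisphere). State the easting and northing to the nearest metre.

Zone 31 central meridian λ₀ = 6×31 − 183 = 3°; Δλ = +0.7898°.
Transverse Mercator on WGS84 with k₀ = 0.9996 gives E = 559243.531 m, N = 5284493.073 m.

E 559244 m, N 5284493 m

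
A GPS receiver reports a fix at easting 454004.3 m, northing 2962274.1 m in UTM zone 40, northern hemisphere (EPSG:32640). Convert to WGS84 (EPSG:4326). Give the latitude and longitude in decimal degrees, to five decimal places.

lat 26.78110°, lon 56.53730°

Zone 40N: λ₀ = 57°, k₀ = 0.9996, false easting 500000 m.
Meridian distance M = (N − FN)/k₀ = 2963459.5 m.
Inverse transverse Mercator on WGS84 gives φ = 26.78109987°, λ = 56.53730021°.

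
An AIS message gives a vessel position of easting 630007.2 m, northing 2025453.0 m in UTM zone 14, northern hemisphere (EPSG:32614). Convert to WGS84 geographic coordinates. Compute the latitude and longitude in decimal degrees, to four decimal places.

lat 18.3148°, lon -97.7698°

Zone 14N: λ₀ = -99°, k₀ = 0.9996, false easting 500000 m.
Meridian distance M = (N − FN)/k₀ = 2026263.5 m.
Inverse transverse Mercator on WGS84 gives φ = 18.31480012°, λ = -97.76980027°.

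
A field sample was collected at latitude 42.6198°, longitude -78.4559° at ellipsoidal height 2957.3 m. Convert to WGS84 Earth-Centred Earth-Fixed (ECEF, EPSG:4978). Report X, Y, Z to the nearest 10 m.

WGS84: a = 6378137 m, e² = 0.006694380; N(φ) = a/√(1−e²sin²φ) = 6387948.149 m.
X = (N+h)·cosφ·cosλ = 941140.620 m; Y = (N+h)·cosφ·sinλ = -4607697.941 m; Z = (N(1−e²)+h)·sinφ = 4298519.402 m.

X 941140 m, Y -4607700 m, Z 4298520 m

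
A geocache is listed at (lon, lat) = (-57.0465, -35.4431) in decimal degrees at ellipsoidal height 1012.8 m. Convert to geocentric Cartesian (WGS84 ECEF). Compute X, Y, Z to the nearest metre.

WGS84: a = 6378137 m, e² = 0.006694380; N(φ) = a/√(1−e²sin²φ) = 6385328.272 m.
X = (N+h)·cosφ·cosλ = 2830160.034 m; Y = (N+h)·cosφ·sinλ = -4365817.228 m; Z = (N(1−e²)+h)·sinφ = -3678613.955 m.

X 2830160 m, Y -4365817 m, Z -3678614 m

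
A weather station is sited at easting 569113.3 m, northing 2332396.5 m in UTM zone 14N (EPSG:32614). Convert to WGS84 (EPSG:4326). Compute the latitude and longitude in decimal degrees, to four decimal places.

lat 21.0913°, lon -98.3346°

Zone 14N: λ₀ = -99°, k₀ = 0.9996, false easting 500000 m.
Meridian distance M = (N − FN)/k₀ = 2333329.8 m.
Inverse transverse Mercator on WGS84 gives φ = 21.09129968°, λ = -98.33459952°.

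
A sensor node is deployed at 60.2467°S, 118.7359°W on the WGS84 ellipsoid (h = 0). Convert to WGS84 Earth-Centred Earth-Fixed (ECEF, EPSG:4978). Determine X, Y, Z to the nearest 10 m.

X -1525620 m, Y -2782470 m, Z -5514170 m

WGS84: a = 6378137 m, e² = 0.006694380; N(φ) = a/√(1−e²sin²φ) = 6394289.185 m.
X = (N+h)·cosφ·cosλ = -1525623.287 m; Y = (N+h)·cosφ·sinλ = -2782467.609 m; Z = (N(1−e²)+h)·sinφ = -5514168.809 m.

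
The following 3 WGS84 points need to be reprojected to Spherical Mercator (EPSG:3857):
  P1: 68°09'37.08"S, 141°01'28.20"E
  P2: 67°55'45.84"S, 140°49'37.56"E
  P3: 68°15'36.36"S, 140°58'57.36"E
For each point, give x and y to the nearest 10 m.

Web Mercator: x = R·λ, y = R·ln tan(π/4+φ/2), R = 6378137 m.
P1 (-68.1603°, 141.0245°) → (15698775.529, -10494798.418) m.
P2 (-67.9294°, 140.8271°) → (15676801.062, -10426049.478) m.
P3 (-68.2601°, 140.9826°) → (15694111.243, -10524727.374) m.

P1: x 15698780 m, y -10494800 m; P2: x 15676800 m, y -10426050 m; P3: x 15694110 m, y -10524730 m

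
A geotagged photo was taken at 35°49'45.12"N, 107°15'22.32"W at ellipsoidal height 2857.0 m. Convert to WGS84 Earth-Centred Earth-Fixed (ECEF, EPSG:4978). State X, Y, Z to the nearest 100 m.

WGS84: a = 6378137 m, e² = 0.006694380; N(φ) = a/√(1−e²sin²φ) = 6385464.984 m.
X = (N+h)·cosφ·cosλ = -1536452.082 m; Y = (N+h)·cosφ·sinλ = -4946294.337 m; Z = (N(1−e²)+h)·sinφ = 3714515.392 m.

X -1536500 m, Y -4946300 m, Z 3714500 m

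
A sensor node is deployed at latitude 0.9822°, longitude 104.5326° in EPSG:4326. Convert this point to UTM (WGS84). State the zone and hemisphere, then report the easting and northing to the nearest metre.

Zone 48N: E 447997 m, N 108566 m

Longitude 104.5326° lies in the 6° band [102°, 108°), giving zone 48; latitude is north of the equator, so 48N.
Zone 48 central meridian λ₀ = 6×48 − 183 = 105°; Δλ = -0.4674°.
Transverse Mercator on WGS84 with k₀ = 0.9996 gives E = 447997.093 m, N = 108566.354 m.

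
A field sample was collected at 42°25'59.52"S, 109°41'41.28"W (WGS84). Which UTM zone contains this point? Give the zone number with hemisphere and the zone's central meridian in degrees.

UTM zone = ⌊(λ + 180)/6⌋ + 1; -109.6948° ∈ [-114°, -108°) → zone 12.
Hemisphere: S (φ < 0).
Central meridian λ₀ = 6×12 − 183 = -111°.

Zone 12S, central meridian -111°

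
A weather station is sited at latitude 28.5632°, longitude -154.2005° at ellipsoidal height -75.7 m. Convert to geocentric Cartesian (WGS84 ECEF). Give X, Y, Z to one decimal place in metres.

WGS84: a = 6378137 m, e² = 0.006694380; N(φ) = a/√(1−e²sin²φ) = 6383023.086 m.
X = (N+h)·cosφ·cosλ = -5047280.755 m; Y = (N+h)·cosφ·sinλ = -2439896.511 m; Z = (N(1−e²)+h)·sinφ = 3031434.308 m.

X -5047280.8 m, Y -2439896.5 m, Z 3031434.3 m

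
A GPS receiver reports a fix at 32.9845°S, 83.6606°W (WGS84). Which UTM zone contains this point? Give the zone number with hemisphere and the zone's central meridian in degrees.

Zone 17S, central meridian -81°

UTM zone = ⌊(λ + 180)/6⌋ + 1; -83.6606° ∈ [-84°, -78°) → zone 17.
Hemisphere: S (φ < 0).
Central meridian λ₀ = 6×17 − 183 = -81°.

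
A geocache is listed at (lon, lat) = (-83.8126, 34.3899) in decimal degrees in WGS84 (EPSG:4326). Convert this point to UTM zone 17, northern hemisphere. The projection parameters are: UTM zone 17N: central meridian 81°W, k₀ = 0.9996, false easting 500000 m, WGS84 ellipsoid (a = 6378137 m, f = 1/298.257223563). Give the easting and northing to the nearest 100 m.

E 241400 m, N 3809000 m

Zone 17 central meridian λ₀ = 6×17 − 183 = -81°; Δλ = -2.8126°.
Transverse Mercator on WGS84 with k₀ = 0.9996 gives E = 241417.325 m, N = 3808975.217 m.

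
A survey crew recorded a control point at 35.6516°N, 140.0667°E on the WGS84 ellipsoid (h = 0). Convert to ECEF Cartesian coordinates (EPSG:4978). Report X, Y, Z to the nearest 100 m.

WGS84: a = 6378137 m, e² = 0.006694380; N(φ) = a/√(1−e²sin²φ) = 6385402.020 m.
X = (N+h)·cosφ·cosλ = -3978597.690 m; Y = (N+h)·cosφ·sinλ = 3330554.858 m; Z = (N(1−e²)+h)·sinφ = 3696848.623 m.

X -3978600 m, Y 3330600 m, Z 3696800 m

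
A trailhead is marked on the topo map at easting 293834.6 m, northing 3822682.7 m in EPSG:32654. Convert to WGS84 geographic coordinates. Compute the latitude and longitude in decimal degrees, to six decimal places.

Zone 54N: λ₀ = 141°, k₀ = 0.9996, false easting 500000 m.
Meridian distance M = (N − FN)/k₀ = 3824212.4 m.
Inverse transverse Mercator on WGS84 gives φ = 34.52519965°, λ = 138.75380021°.

lat 34.525200°, lon 138.753800°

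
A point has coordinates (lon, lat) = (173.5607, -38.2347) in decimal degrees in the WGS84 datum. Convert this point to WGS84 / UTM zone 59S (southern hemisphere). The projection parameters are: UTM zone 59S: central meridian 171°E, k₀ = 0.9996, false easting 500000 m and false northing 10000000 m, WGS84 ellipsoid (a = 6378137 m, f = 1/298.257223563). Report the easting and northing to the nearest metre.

E 724122 m, N 5765043 m

Zone 59 central meridian λ₀ = 6×59 − 183 = 171°; Δλ = +2.5607°.
Transverse Mercator on WGS84 with k₀ = 0.9996 gives E = 724121.840 m, N = 5765043.286 m.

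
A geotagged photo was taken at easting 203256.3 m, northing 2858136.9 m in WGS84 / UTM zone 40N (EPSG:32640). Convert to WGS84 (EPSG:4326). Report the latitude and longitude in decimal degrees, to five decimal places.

Zone 40N: λ₀ = 57°, k₀ = 0.9996, false easting 500000 m.
Meridian distance M = (N − FN)/k₀ = 2859280.6 m.
Inverse transverse Mercator on WGS84 gives φ = 25.81140040°, λ = 54.04040007°.

lat 25.81140°, lon 54.04040°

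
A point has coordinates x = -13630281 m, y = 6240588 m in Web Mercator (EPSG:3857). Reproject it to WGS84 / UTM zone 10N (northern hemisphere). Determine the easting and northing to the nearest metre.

Web Mercator inverse (R = 6378137 m) → φ = 48.79760077°, λ = -122.44289749°.
UTM 10N forward: E = 540912.652 m, N = 5405106.070 m.

E 540913 m, N 5405106 m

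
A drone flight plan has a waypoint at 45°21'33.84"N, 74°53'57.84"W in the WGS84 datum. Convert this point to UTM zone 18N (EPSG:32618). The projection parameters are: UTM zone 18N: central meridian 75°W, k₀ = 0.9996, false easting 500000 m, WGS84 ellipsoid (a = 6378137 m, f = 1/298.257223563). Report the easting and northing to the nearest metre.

Zone 18 central meridian λ₀ = 6×18 − 183 = -75°; Δλ = +0.1006°.
Transverse Mercator on WGS84 with k₀ = 0.9996 gives E = 507879.094 m, N = 5022881.368 m.

E 507879 m, N 5022881 m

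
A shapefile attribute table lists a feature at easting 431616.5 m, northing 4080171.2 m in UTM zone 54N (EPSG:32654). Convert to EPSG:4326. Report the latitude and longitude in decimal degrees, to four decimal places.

Zone 54N: λ₀ = 141°, k₀ = 0.9996, false easting 500000 m.
Meridian distance M = (N − FN)/k₀ = 4081803.9 m.
Inverse transverse Mercator on WGS84 gives φ = 36.86499973°, λ = 140.23280011°.

lat 36.8650°, lon 140.2328°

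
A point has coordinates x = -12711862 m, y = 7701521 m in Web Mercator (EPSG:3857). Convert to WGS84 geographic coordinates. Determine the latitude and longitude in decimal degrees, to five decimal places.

lat 56.71220°, lon -114.19260°

R = 6378137 m. λ = x/R = -114.19259924°.
φ = 2·arctan(exp(y/R)) − 90° = 2·arctan(3.34507) − 90° = 56.71220032°.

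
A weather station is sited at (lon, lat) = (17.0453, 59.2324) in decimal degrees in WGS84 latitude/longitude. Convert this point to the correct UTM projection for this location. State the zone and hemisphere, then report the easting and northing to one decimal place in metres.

Longitude 17.0453° lies in the 6° band [12°, 18°), giving zone 33; latitude is north of the equator, so 33N.
Zone 33 central meridian λ₀ = 6×33 − 183 = 15°; Δλ = +2.0453°.
Transverse Mercator on WGS84 with k₀ = 0.9996 gives E = 616702.600 m, N = 6567720.445 m.

Zone 33N: E 616702.6 m, N 6567720.4 m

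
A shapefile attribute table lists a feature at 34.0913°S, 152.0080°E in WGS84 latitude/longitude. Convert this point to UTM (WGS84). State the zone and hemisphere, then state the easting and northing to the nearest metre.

Zone 56S: E 408487 m, N 6227277 m

Longitude 152.0080° lies in the 6° band [150°, 156°), giving zone 56; latitude is south of the equator, so 56S.
Zone 56 central meridian λ₀ = 6×56 − 183 = 153°; Δλ = -0.9920°.
Transverse Mercator on WGS84 with k₀ = 0.9996 gives E = 408487.363 m, N = 6227276.714 m.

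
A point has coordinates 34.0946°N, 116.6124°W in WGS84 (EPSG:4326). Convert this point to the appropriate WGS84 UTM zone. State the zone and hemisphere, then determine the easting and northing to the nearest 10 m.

Zone 11N: E 535750 m, N 3772710 m

Longitude -116.6124° lies in the 6° band [-120°, -114°), giving zone 11; latitude is north of the equator, so 11N.
Zone 11 central meridian λ₀ = 6×11 − 183 = -117°; Δλ = +0.3876°.
Transverse Mercator on WGS84 with k₀ = 0.9996 gives E = 535754.394 m, N = 3772712.912 m.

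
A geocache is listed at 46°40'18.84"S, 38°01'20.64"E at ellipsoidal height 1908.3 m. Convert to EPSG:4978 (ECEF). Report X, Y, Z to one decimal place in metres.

X 3454845.1 m, Y 2701396.6 m, Z -4618201.4 m

WGS84: a = 6378137 m, e² = 0.006694380; N(φ) = a/√(1−e²sin²φ) = 6389464.130 m.
X = (N+h)·cosφ·cosλ = 3454845.081 m; Y = (N+h)·cosφ·sinλ = 2701396.620 m; Z = (N(1−e²)+h)·sinφ = -4618201.436 m.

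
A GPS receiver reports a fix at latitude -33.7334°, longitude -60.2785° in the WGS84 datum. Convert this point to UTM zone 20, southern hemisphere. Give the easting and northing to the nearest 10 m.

Zone 20 central meridian λ₀ = 6×20 − 183 = -63°; Δλ = +2.7215°.
Transverse Mercator on WGS84 with k₀ = 0.9996 gives E = 752143.668 m, N = 6264076.476 m.

E 752140 m, N 6264080 m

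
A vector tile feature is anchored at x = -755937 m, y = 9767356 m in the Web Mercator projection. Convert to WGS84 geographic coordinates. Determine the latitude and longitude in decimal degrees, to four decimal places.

lat 65.5968°, lon -6.7907°

R = 6378137 m. λ = x/R = -6.79069761°.
φ = 2·arctan(exp(y/R)) − 90° = 2·arctan(4.62456) − 90° = 65.59679827°.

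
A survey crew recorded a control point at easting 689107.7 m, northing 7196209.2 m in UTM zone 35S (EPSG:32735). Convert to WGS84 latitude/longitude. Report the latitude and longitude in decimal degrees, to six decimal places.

Zone 35S: λ₀ = 27°, k₀ = 0.9996, false easting 500000 m, false northing 10000000 m.
Meridian distance M = (N − FN)/k₀ = -2804912.8 m.
Inverse transverse Mercator on WGS84 gives φ = -25.33879962°, λ = 28.87899971°.

lat -25.338800°, lon 28.879000°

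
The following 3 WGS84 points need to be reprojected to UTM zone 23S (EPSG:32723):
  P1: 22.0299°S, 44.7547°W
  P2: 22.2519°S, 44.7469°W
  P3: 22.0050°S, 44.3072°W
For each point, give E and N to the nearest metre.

UTM zone 23S: λ₀ = -45°, k₀ = 0.9996.
P1 (-22.0299°, -44.7547°) → (525314.818, 7563843.199) m.
P2 (-22.2519°, -44.7469°) → (526078.866, 7539269.002) m.
P3 (-22.0050°, -44.3072°) → (571510.156, 7566457.615) m.

P1: E 525315 m, N 7563843 m; P2: E 526079 m, N 7539269 m; P3: E 571510 m, N 7566458 m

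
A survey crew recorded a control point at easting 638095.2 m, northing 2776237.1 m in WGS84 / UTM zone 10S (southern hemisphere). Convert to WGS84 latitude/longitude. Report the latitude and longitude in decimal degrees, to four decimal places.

lat -65.1085°, lon -120.0588°

Zone 10S: λ₀ = -123°, k₀ = 0.9996, false easting 500000 m, false northing 10000000 m.
Meridian distance M = (N − FN)/k₀ = -7226653.6 m.
Inverse transverse Mercator on WGS84 gives φ = -65.10849961°, λ = -120.05879943°.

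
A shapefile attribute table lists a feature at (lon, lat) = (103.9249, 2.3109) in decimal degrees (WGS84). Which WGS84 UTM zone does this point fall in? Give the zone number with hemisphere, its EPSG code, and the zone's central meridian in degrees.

Zone 48N (EPSG:32648), central meridian 105°

UTM zone = ⌊(λ + 180)/6⌋ + 1; 103.9249° ∈ [102°, 108°) → zone 48.
Hemisphere: N (φ ≥ 0).
Central meridian λ₀ = 6×48 − 183 = 105°.
EPSG code: 32648.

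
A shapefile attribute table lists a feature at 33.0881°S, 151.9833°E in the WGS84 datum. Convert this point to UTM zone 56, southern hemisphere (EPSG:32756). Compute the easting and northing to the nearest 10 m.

E 405120 m, N 6338490 m

Zone 56 central meridian λ₀ = 6×56 − 183 = 153°; Δλ = -1.0167°.
Transverse Mercator on WGS84 with k₀ = 0.9996 gives E = 405116.598 m, N = 6338486.598 m.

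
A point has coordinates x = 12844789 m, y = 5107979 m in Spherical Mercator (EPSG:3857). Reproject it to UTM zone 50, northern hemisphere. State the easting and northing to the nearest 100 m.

E 365600 m, N 4611600 m

Web Mercator inverse (R = 6378137 m) → φ = 41.64519728°, λ = 115.38670280°.
UTM 50N forward: E = 365648.826 m, N = 4611641.206 m.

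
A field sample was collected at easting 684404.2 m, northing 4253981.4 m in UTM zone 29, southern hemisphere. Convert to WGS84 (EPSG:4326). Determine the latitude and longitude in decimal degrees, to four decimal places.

Zone 29S: λ₀ = -9°, k₀ = 0.9996, false easting 500000 m, false northing 10000000 m.
Meridian distance M = (N − FN)/k₀ = -5748317.9 m.
Inverse transverse Mercator on WGS84 gives φ = -51.83450042°, λ = -6.32349988°.

lat -51.8345°, lon -6.3235°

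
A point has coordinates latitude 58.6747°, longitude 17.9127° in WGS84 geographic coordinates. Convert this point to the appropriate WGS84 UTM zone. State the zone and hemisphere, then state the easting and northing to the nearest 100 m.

Zone 33N: E 668900 m, N 6507500 m

Longitude 17.9127° lies in the 6° band [12°, 18°), giving zone 33; latitude is north of the equator, so 33N.
Zone 33 central meridian λ₀ = 6×33 − 183 = 15°; Δλ = +2.9127°.
Transverse Mercator on WGS84 with k₀ = 0.9996 gives E = 668883.580 m, N = 6507498.766 m.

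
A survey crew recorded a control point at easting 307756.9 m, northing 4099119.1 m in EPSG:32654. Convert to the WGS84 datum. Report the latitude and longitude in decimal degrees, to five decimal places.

lat 37.01860°, lon 138.83900°

Zone 54N: λ₀ = 141°, k₀ = 0.9996, false easting 500000 m.
Meridian distance M = (N − FN)/k₀ = 4100759.4 m.
Inverse transverse Mercator on WGS84 gives φ = 37.01860026°, λ = 138.83899986°.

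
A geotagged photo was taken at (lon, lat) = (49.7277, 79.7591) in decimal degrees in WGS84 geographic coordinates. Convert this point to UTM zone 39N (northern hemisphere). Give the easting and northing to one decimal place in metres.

E 474749.7 m, N 8854973.8 m

Zone 39 central meridian λ₀ = 6×39 − 183 = 51°; Δλ = -1.2723°.
Transverse Mercator on WGS84 with k₀ = 0.9996 gives E = 474749.704 m, N = 8854973.790 m.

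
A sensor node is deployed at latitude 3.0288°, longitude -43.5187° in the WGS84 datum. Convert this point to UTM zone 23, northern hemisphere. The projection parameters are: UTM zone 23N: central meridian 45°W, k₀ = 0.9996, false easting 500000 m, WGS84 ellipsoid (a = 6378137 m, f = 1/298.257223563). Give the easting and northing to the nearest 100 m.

E 664600 m, N 334900 m

Zone 23 central meridian λ₀ = 6×23 − 183 = -45°; Δλ = +1.4813°.
Transverse Mercator on WGS84 with k₀ = 0.9996 gives E = 664621.248 m, N = 334888.993 m.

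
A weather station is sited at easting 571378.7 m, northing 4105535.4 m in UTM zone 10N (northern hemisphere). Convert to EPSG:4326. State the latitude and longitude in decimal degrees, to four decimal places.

lat 37.0934°, lon -122.1968°

Zone 10N: λ₀ = -123°, k₀ = 0.9996, false easting 500000 m.
Meridian distance M = (N − FN)/k₀ = 4107178.3 m.
Inverse transverse Mercator on WGS84 gives φ = 37.09340023°, λ = -122.19680014°.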